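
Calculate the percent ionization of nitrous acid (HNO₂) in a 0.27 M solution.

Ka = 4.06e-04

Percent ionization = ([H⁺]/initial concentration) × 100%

Using Ka equilibrium: x² + Ka×x - Ka×C = 0. Solving: [H⁺] = 1.0269e-02. Percent = (1.0269e-02/0.27) × 100

Percent ionization = 3.8%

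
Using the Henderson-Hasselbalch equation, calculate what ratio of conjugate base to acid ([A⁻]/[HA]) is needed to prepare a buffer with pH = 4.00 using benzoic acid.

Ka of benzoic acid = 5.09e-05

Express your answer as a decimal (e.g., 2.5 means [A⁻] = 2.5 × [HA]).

pKa = -log(5.09e-05) = 4.2933. pH = pKa + log([A⁻]/[HA]), so log([A⁻]/[HA]) = pH − pKa = 4.00 − 4.2933 = -0.2933. [A⁻]/[HA] = 10^(-0.2933) = 0.509

[A⁻]/[HA] = 0.509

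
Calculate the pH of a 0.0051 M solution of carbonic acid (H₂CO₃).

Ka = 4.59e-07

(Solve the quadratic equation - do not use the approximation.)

x² + Ka×x - Ka×C = 0. Using quadratic formula: [H⁺] = 4.8154e-05

pH = 4.32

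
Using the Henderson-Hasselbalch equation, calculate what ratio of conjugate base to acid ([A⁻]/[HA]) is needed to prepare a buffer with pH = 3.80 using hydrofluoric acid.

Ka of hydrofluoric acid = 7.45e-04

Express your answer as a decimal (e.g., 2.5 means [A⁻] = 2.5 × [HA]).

pKa = -log(7.45e-04) = 3.1278. pH = pKa + log([A⁻]/[HA]), so log([A⁻]/[HA]) = pH − pKa = 3.80 − 3.1278 = 0.6722. [A⁻]/[HA] = 10^(0.6722) = 4.70

[A⁻]/[HA] = 4.70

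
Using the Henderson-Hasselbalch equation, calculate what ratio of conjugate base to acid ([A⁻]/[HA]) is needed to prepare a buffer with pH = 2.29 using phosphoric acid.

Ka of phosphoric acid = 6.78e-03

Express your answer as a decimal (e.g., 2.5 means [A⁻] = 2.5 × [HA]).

pKa = -log(6.78e-03) = 2.1688. pH = pKa + log([A⁻]/[HA]), so log([A⁻]/[HA]) = pH − pKa = 2.29 − 2.1688 = 0.1212. [A⁻]/[HA] = 10^(0.1212) = 1.32

[A⁻]/[HA] = 1.32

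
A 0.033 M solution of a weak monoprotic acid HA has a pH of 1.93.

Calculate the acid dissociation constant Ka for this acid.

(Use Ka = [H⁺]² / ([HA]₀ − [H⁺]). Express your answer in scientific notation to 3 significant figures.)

[H⁺] = 10^(−pH) = 10^(−1.93) = 1.175e-02 M. For HA ⇌ H⁺ + A⁻, Ka = [H⁺][A⁻]/[HA] = [H⁺]² / ([HA]₀ − [H⁺]) = (1.175e-02)² / (0.033 − 1.175e-02) = 6.50e-03.

K_a = 6.50e-03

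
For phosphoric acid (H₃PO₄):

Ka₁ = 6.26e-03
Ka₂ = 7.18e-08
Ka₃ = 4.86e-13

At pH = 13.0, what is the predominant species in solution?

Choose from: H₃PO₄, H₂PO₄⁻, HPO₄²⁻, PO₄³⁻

pKa₁ = 2.20, pKa₂ = 7.14, pKa₃ = 12.31. For a polyprotic acid the predominant species crosses at each pKa: below pKa_n the protonated form dominates, above it the deprotonated form does. At pH = 13.0, the predominant species is PO₄³⁻.

PO₄³⁻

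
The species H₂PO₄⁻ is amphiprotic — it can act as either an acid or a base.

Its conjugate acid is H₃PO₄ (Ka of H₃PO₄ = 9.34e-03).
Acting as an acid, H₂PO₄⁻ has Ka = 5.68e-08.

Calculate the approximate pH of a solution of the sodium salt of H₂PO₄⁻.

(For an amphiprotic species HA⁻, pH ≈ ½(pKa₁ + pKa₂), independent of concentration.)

pKa₁ = -log(9.34e-03) = 2.03; pKa₂ = -log(5.68e-08) = 7.25. For an amphiprotic species, pH ≈ ½(pKa₁ + pKa₂) = ½(2.03 + 7.25) = 4.64.

pH = 4.64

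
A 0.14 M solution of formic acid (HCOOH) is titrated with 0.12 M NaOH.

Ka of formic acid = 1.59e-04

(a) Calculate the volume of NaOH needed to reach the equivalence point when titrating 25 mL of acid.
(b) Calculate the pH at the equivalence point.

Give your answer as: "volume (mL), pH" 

moles acid = 0.14 × 25/1000 = 0.0035 mol; V_base = moles/0.12 × 1000 = 29.2 mL. At equivalence only the conjugate base is present: [A⁻] = 0.0035/0.054 = 6.4615e-02 M. Kb = Kw/Ka = 6.29e-11; [OH⁻] = √(Kb × [A⁻]) = 2.0159e-06; pOH = 5.70; pH = 14 - pOH = 8.30.

V = 29.2 mL, pH = 8.30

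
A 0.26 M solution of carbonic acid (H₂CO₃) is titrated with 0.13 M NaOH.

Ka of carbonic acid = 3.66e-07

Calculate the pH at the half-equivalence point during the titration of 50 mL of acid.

At half-equivalence [HA] = [A⁻], so Henderson-Hasselbalch gives pH = pKa = -log(3.66e-07) = 6.44.

pH = pKa = 6.44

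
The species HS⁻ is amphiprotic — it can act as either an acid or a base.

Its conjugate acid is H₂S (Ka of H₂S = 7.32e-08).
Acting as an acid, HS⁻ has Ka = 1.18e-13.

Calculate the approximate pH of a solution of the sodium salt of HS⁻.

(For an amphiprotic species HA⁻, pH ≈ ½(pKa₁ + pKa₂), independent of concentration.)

pKa₁ = -log(7.32e-08) = 7.14; pKa₂ = -log(1.18e-13) = 12.93. For an amphiprotic species, pH ≈ ½(pKa₁ + pKa₂) = ½(7.14 + 12.93) = 10.03.

pH = 10.03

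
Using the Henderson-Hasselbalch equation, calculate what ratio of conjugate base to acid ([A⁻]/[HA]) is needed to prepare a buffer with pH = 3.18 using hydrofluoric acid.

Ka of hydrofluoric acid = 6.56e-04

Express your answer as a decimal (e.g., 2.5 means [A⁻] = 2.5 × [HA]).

pKa = -log(6.56e-04) = 3.1831. pH = pKa + log([A⁻]/[HA]), so log([A⁻]/[HA]) = pH − pKa = 3.18 − 3.1831 = -0.0031. [A⁻]/[HA] = 10^(-0.0031) = 0.993

[A⁻]/[HA] = 0.993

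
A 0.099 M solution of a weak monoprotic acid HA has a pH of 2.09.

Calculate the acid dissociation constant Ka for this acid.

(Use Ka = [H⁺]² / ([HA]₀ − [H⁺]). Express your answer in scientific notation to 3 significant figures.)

[H⁺] = 10^(−pH) = 10^(−2.09) = 8.128e-03 M. For HA ⇌ H⁺ + A⁻, Ka = [H⁺][A⁻]/[HA] = [H⁺]² / ([HA]₀ − [H⁺]) = (8.128e-03)² / (0.099 − 8.128e-03) = 7.27e-04.

K_a = 7.27e-04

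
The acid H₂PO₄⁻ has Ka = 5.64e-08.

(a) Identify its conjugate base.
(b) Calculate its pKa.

(a) The conjugate base is formed by removing one H⁺ from H₂PO₄⁻, giving HPO₄²⁻. (b) pKa = -log(Ka) = -log(5.64e-08) = 7.25.

Conjugate base: HPO₄²⁻; pK_a = 7.25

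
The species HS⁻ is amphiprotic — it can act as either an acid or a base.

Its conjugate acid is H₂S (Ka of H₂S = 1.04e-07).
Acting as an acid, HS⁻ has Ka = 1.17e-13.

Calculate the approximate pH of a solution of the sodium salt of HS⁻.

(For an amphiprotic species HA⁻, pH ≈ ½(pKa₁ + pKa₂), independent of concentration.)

pKa₁ = -log(1.04e-07) = 6.98; pKa₂ = -log(1.17e-13) = 12.93. For an amphiprotic species, pH ≈ ½(pKa₁ + pKa₂) = ½(6.98 + 12.93) = 9.96.

pH = 9.96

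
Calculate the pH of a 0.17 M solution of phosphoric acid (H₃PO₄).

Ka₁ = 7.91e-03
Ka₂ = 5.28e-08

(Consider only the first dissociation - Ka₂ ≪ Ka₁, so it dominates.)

First dissociation dominates. From Ka₁ = [H⁺][HA⁻]/[H₂A], x² + Ka₁·x − Ka₁·C = 0 with C = 0.17 M and Ka₁ = 7.91e-03. Solving: [H⁺] = (−Ka₁ + √(Ka₁² + 4·Ka₁·C)) / 2 = 3.2928e-02 M. pH = -log(3.2928e-02) = 1.48.

pH = 1.48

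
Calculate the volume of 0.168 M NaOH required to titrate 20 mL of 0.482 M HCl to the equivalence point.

At equivalence: moles acid = moles base. moles HCl = 0.482 × 20/1000 = 0.00964 mol. V_base = moles / 0.168 × 1000 = 57.4 mL.

V_{base} = 57.4 mL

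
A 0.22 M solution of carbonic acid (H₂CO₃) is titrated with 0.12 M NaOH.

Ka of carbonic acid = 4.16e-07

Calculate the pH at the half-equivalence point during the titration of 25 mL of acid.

At half-equivalence [HA] = [A⁻], so Henderson-Hasselbalch gives pH = pKa = -log(4.16e-07) = 6.38.

pH = pKa = 6.38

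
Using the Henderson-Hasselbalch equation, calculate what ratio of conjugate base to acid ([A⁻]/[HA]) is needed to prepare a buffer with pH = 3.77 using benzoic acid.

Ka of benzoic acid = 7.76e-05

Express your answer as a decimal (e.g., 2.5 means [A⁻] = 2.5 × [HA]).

pKa = -log(7.76e-05) = 4.1101. pH = pKa + log([A⁻]/[HA]), so log([A⁻]/[HA]) = pH − pKa = 3.77 − 4.1101 = -0.3401. [A⁻]/[HA] = 10^(-0.3401) = 0.457

[A⁻]/[HA] = 0.457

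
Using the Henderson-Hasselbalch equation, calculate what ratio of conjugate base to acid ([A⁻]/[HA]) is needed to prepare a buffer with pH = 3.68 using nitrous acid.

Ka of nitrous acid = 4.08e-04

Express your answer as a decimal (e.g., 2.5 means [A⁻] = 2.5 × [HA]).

pKa = -log(4.08e-04) = 3.3893. pH = pKa + log([A⁻]/[HA]), so log([A⁻]/[HA]) = pH − pKa = 3.68 − 3.3893 = 0.2907. [A⁻]/[HA] = 10^(0.2907) = 1.95

[A⁻]/[HA] = 1.95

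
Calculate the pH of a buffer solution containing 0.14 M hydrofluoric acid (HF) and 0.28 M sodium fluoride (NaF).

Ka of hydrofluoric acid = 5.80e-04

pKa = -log(5.80e-04) = 3.24. pH = pKa + log([A⁻]/[HA]) = 3.24 + log(0.28/0.14)

pH = 3.54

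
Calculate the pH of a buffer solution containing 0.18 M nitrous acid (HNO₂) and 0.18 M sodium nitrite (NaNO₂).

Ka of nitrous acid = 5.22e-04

pKa = -log(5.22e-04) = 3.28. pH = pKa + log([A⁻]/[HA]) = 3.28 + log(0.18/0.18)

pH = 3.28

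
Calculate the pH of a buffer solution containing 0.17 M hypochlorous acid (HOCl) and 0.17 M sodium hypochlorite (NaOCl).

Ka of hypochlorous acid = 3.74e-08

pKa = -log(3.74e-08) = 7.43. pH = pKa + log([A⁻]/[HA]) = 7.43 + log(0.17/0.17)

pH = 7.43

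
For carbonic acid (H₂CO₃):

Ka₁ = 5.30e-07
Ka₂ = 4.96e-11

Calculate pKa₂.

pKa₂ = -log(Ka₂) = -log(4.96e-11) = 10.30.

pK_{a2} = 10.30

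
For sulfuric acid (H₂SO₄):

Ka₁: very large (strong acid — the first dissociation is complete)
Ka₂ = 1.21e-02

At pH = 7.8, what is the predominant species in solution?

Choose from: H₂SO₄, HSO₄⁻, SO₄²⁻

The first dissociation is complete, so H₂SO₄ itself is never the predominant species in water; pKa₂ = -log(1.21e-02) = 1.92. For a polyprotic acid the predominant species crosses at each pKa: below pKa_n the protonated form dominates, above it the deprotonated form does. At pH = 7.8, the predominant species is SO₄²⁻.

SO₄²⁻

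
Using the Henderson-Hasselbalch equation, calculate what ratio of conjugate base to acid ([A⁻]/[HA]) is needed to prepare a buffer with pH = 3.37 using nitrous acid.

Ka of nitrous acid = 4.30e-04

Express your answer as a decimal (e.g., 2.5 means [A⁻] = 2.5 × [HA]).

pKa = -log(4.30e-04) = 3.3665. pH = pKa + log([A⁻]/[HA]), so log([A⁻]/[HA]) = pH − pKa = 3.37 − 3.3665 = 0.0035. [A⁻]/[HA] = 10^(0.0035) = 1.01

[A⁻]/[HA] = 1.01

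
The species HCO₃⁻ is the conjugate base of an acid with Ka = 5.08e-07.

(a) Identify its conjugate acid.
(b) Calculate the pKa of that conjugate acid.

(a) The conjugate acid is formed by adding one H⁺ to HCO₃⁻, giving H₂CO₃. (b) pKa = -log(Ka) = -log(5.08e-07) = 6.29.

Conjugate acid: H₂CO₃; pK_a = 6.29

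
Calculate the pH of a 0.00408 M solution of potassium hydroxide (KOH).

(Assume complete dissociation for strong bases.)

[OH⁻] = 0.00408 M for strong base. pOH = -log[OH⁻] = 2.39, pH = 14 - pOH

pH = 11.61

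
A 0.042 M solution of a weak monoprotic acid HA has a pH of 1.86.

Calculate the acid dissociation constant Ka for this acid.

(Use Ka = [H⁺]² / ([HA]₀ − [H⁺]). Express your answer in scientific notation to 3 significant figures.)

[H⁺] = 10^(−pH) = 10^(−1.86) = 1.380e-02 M. For HA ⇌ H⁺ + A⁻, Ka = [H⁺][A⁻]/[HA] = [H⁺]² / ([HA]₀ − [H⁺]) = (1.380e-02)² / (0.042 − 1.380e-02) = 6.76e-03.

K_a = 6.76e-03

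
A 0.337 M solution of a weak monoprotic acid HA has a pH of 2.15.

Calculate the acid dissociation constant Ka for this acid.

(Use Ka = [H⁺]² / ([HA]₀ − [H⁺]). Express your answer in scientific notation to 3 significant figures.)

[H⁺] = 10^(−pH) = 10^(−2.15) = 7.079e-03 M. For HA ⇌ H⁺ + A⁻, Ka = [H⁺][A⁻]/[HA] = [H⁺]² / ([HA]₀ − [H⁺]) = (7.079e-03)² / (0.337 − 7.079e-03) = 1.52e-04.

K_a = 1.52e-04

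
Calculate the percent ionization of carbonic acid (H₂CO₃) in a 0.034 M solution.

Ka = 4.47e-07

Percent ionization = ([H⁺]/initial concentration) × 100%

Using Ka equilibrium: x² + Ka×x - Ka×C = 0. Solving: [H⁺] = 1.2306e-04. Percent = (1.2306e-04/0.034) × 100

Percent ionization = 0.362%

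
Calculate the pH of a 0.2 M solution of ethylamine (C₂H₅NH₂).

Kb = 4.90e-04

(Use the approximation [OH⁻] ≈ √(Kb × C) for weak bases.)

[OH⁻] = √(Kb × C) = √(4.90e-04 × 0.2) = 9.8995e-03. pOH = 2.00, pH = 14 - pOH

pH = 12.00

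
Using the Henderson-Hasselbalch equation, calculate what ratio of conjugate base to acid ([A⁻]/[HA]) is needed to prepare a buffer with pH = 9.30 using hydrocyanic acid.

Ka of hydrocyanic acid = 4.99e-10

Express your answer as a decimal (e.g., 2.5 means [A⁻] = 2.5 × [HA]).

pKa = -log(4.99e-10) = 9.3019. pH = pKa + log([A⁻]/[HA]), so log([A⁻]/[HA]) = pH − pKa = 9.30 − 9.3019 = -0.0019. [A⁻]/[HA] = 10^(-0.0019) = 0.996

[A⁻]/[HA] = 0.996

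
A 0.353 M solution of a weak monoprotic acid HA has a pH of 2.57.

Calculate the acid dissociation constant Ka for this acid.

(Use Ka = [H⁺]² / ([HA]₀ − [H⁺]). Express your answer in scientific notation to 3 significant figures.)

[H⁺] = 10^(−pH) = 10^(−2.57) = 2.692e-03 M. For HA ⇌ H⁺ + A⁻, Ka = [H⁺][A⁻]/[HA] = [H⁺]² / ([HA]₀ − [H⁺]) = (2.692e-03)² / (0.353 − 2.692e-03) = 2.07e-05.

K_a = 2.07e-05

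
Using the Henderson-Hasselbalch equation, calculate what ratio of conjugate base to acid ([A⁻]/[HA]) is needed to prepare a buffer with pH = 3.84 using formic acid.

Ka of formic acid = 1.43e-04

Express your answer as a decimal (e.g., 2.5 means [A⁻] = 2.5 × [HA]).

pKa = -log(1.43e-04) = 3.8447. pH = pKa + log([A⁻]/[HA]), so log([A⁻]/[HA]) = pH − pKa = 3.84 − 3.8447 = -0.0047. [A⁻]/[HA] = 10^(-0.0047) = 0.989

[A⁻]/[HA] = 0.989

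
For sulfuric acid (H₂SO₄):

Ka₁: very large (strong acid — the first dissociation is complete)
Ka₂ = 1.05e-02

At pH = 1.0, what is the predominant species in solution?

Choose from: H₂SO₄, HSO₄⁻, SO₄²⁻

The first dissociation is complete, so H₂SO₄ itself is never the predominant species in water; pKa₂ = -log(1.05e-02) = 1.98. For a polyprotic acid the predominant species crosses at each pKa: below pKa_n the protonated form dominates, above it the deprotonated form does. At pH = 1.0, the predominant species is HSO₄⁻.

HSO₄⁻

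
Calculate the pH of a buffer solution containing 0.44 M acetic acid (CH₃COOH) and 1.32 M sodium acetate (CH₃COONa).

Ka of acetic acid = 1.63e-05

pKa = -log(1.63e-05) = 4.79. pH = pKa + log([A⁻]/[HA]) = 4.79 + log(1.32/0.44)

pH = 5.26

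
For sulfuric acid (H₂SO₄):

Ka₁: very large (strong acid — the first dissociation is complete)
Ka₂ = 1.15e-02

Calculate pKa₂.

pKa₂ = -log(Ka₂) = -log(1.15e-02) = 1.94.

pK_{a2} = 1.94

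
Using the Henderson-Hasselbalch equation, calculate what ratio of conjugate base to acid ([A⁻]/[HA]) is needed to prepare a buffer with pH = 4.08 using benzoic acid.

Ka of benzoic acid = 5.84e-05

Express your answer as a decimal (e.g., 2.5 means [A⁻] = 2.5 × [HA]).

pKa = -log(5.84e-05) = 4.2336. pH = pKa + log([A⁻]/[HA]), so log([A⁻]/[HA]) = pH − pKa = 4.08 − 4.2336 = -0.1536. [A⁻]/[HA] = 10^(-0.1536) = 0.702

[A⁻]/[HA] = 0.702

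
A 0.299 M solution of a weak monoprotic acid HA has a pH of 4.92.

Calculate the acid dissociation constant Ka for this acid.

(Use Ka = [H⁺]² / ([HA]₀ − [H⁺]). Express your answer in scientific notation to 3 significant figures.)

[H⁺] = 10^(−pH) = 10^(−4.92) = 1.202e-05 M. For HA ⇌ H⁺ + A⁻, Ka = [H⁺][A⁻]/[HA] = [H⁺]² / ([HA]₀ − [H⁺]) = (1.202e-05)² / (0.299 − 1.202e-05) = 4.83e-10.

K_a = 4.83e-10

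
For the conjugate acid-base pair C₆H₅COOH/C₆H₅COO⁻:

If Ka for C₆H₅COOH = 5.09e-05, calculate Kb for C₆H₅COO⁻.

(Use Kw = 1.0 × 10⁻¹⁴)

For a conjugate pair Ka × Kb = Kw, so Kb = Kw/Ka = 1.0 × 10⁻¹⁴ / 5.09e-05 = 1.96e-10.

K_b = 1.96e-10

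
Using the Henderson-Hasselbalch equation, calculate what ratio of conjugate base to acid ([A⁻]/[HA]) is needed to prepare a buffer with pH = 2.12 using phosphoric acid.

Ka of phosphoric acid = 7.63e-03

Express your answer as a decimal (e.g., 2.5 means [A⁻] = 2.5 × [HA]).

pKa = -log(7.63e-03) = 2.1175. pH = pKa + log([A⁻]/[HA]), so log([A⁻]/[HA]) = pH − pKa = 2.12 − 2.1175 = 0.0025. [A⁻]/[HA] = 10^(0.0025) = 1.01

[A⁻]/[HA] = 1.01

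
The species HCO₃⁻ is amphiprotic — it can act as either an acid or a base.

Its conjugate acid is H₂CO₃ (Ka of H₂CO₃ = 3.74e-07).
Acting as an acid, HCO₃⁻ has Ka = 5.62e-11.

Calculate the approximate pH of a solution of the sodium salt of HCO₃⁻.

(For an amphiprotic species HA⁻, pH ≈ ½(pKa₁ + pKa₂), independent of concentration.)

pKa₁ = -log(3.74e-07) = 6.43; pKa₂ = -log(5.62e-11) = 10.25. For an amphiprotic species, pH ≈ ½(pKa₁ + pKa₂) = ½(6.43 + 10.25) = 8.34.

pH = 8.34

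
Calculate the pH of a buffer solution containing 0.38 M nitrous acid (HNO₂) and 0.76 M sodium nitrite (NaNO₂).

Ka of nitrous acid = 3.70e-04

pKa = -log(3.70e-04) = 3.43. pH = pKa + log([A⁻]/[HA]) = 3.43 + log(0.76/0.38)

pH = 3.73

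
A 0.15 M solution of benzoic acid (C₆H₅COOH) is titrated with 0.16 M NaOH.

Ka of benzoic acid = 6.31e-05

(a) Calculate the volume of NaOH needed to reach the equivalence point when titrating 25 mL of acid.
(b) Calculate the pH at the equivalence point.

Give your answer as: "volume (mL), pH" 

moles acid = 0.15 × 25/1000 = 0.00375 mol; V_base = moles/0.16 × 1000 = 23.4 mL. At equivalence only the conjugate base is present: [A⁻] = 0.00375/0.048 = 7.7419e-02 M. Kb = Kw/Ka = 1.58e-10; [OH⁻] = √(Kb × [A⁻]) = 3.5028e-06; pOH = 5.46; pH = 14 - pOH = 8.54.

V = 23.4 mL, pH = 8.54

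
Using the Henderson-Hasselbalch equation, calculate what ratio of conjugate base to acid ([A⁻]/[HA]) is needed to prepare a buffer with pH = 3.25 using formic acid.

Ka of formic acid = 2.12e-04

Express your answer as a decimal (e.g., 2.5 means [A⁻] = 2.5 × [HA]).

pKa = -log(2.12e-04) = 3.6737. pH = pKa + log([A⁻]/[HA]), so log([A⁻]/[HA]) = pH − pKa = 3.25 − 3.6737 = -0.4237. [A⁻]/[HA] = 10^(-0.4237) = 0.377

[A⁻]/[HA] = 0.377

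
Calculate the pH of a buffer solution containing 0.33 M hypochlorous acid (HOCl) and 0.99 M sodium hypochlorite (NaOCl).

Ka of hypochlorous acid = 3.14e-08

pKa = -log(3.14e-08) = 7.50. pH = pKa + log([A⁻]/[HA]) = 7.50 + log(0.99/0.33)

pH = 7.98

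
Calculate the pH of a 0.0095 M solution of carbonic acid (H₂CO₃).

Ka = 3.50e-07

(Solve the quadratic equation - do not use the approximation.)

x² + Ka×x - Ka×C = 0. Using quadratic formula: [H⁺] = 5.7488e-05

pH = 4.24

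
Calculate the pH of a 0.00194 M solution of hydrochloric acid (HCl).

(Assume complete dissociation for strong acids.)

[H⁺] = 0.00194 M for strong acid. pH = -log[H⁺] = -log(0.00194)

pH = 2.71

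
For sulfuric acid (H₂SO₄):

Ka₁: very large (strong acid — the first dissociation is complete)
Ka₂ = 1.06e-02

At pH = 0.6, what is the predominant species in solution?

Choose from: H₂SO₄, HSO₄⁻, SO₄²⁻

The first dissociation is complete, so H₂SO₄ itself is never the predominant species in water; pKa₂ = -log(1.06e-02) = 1.97. For a polyprotic acid the predominant species crosses at each pKa: below pKa_n the protonated form dominates, above it the deprotonated form does. At pH = 0.6, the predominant species is HSO₄⁻.

HSO₄⁻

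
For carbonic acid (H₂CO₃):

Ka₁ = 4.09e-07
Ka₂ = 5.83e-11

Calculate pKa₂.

pKa₂ = -log(Ka₂) = -log(5.83e-11) = 10.23.

pK_{a2} = 10.23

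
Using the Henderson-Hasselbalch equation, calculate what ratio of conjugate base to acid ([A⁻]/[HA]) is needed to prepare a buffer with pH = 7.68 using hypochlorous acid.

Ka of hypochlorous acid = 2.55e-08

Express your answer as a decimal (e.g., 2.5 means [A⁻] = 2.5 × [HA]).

pKa = -log(2.55e-08) = 7.5935. pH = pKa + log([A⁻]/[HA]), so log([A⁻]/[HA]) = pH − pKa = 7.68 − 7.5935 = 0.0865. [A⁻]/[HA] = 10^(0.0865) = 1.22

[A⁻]/[HA] = 1.22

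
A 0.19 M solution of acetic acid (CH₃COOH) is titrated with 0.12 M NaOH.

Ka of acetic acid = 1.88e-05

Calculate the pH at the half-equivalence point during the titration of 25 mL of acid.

At half-equivalence [HA] = [A⁻], so Henderson-Hasselbalch gives pH = pKa = -log(1.88e-05) = 4.73.

pH = pKa = 4.73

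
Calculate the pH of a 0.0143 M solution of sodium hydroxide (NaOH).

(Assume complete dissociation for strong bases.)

[OH⁻] = 0.0143 M for strong base. pOH = -log[OH⁻] = 1.84, pH = 14 - pOH

pH = 12.16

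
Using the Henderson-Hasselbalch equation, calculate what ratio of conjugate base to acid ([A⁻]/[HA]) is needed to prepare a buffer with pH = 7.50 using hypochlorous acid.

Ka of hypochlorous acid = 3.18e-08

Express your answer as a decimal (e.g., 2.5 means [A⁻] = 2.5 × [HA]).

pKa = -log(3.18e-08) = 7.4976. pH = pKa + log([A⁻]/[HA]), so log([A⁻]/[HA]) = pH − pKa = 7.50 − 7.4976 = 0.0024. [A⁻]/[HA] = 10^(0.0024) = 1.01

[A⁻]/[HA] = 1.01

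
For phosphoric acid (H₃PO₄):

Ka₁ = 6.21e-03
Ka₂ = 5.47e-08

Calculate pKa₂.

pKa₂ = -log(Ka₂) = -log(5.47e-08) = 7.26.

pK_{a2} = 7.26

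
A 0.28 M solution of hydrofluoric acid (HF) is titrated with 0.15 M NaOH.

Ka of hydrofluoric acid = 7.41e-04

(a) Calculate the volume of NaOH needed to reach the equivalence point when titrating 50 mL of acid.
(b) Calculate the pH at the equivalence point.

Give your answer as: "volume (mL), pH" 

moles acid = 0.28 × 50/1000 = 0.014 mol; V_base = moles/0.15 × 1000 = 93.3 mL. At equivalence only the conjugate base is present: [A⁻] = 0.014/0.143 = 9.7674e-02 M. Kb = Kw/Ka = 1.35e-11; [OH⁻] = √(Kb × [A⁻]) = 1.1481e-06; pOH = 5.94; pH = 14 - pOH = 8.06.

V = 93.3 mL, pH = 8.06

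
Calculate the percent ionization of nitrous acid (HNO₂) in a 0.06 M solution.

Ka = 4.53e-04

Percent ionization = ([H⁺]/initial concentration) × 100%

Using Ka equilibrium: x² + Ka×x - Ka×C = 0. Solving: [H⁺] = 4.9919e-03. Percent = (4.9919e-03/0.06) × 100

Percent ionization = 8.32%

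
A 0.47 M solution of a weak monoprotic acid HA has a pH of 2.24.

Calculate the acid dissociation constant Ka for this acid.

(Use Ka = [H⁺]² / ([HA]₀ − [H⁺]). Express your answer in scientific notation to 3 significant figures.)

[H⁺] = 10^(−pH) = 10^(−2.24) = 5.754e-03 M. For HA ⇌ H⁺ + A⁻, Ka = [H⁺][A⁻]/[HA] = [H⁺]² / ([HA]₀ − [H⁺]) = (5.754e-03)² / (0.47 − 5.754e-03) = 7.13e-05.

K_a = 7.13e-05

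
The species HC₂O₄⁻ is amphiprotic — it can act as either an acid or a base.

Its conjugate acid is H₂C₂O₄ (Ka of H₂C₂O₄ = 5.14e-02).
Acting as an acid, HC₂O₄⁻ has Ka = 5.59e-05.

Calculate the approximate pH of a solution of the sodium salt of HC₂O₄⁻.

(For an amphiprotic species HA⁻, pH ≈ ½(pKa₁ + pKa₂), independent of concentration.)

pKa₁ = -log(5.14e-02) = 1.29; pKa₂ = -log(5.59e-05) = 4.25. For an amphiprotic species, pH ≈ ½(pKa₁ + pKa₂) = ½(1.29 + 4.25) = 2.77.

pH = 2.77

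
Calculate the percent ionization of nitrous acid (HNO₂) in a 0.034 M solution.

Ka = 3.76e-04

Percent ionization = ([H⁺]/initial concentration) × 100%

Using Ka equilibrium: x² + Ka×x - Ka×C = 0. Solving: [H⁺] = 3.3924e-03. Percent = (3.3924e-03/0.034) × 100

Percent ionization = 9.98%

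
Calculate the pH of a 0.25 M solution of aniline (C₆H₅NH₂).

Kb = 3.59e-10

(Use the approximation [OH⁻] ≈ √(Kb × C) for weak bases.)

[OH⁻] = √(Kb × C) = √(3.59e-10 × 0.25) = 9.4736e-06. pOH = 5.02, pH = 14 - pOH

pH = 8.98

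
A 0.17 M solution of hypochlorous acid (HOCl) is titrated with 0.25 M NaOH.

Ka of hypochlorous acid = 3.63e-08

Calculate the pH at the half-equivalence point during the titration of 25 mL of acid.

At half-equivalence [HA] = [A⁻], so Henderson-Hasselbalch gives pH = pKa = -log(3.63e-08) = 7.44.

pH = pKa = 7.44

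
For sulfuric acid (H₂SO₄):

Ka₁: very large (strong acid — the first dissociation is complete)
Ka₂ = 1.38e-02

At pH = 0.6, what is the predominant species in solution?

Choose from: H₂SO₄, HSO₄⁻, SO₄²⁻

The first dissociation is complete, so H₂SO₄ itself is never the predominant species in water; pKa₂ = -log(1.38e-02) = 1.86. For a polyprotic acid the predominant species crosses at each pKa: below pKa_n the protonated form dominates, above it the deprotonated form does. At pH = 0.6, the predominant species is HSO₄⁻.

HSO₄⁻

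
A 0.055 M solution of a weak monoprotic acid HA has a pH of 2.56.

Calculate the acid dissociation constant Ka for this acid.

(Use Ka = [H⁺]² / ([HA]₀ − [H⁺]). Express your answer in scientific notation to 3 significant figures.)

[H⁺] = 10^(−pH) = 10^(−2.56) = 2.754e-03 M. For HA ⇌ H⁺ + A⁻, Ka = [H⁺][A⁻]/[HA] = [H⁺]² / ([HA]₀ − [H⁺]) = (2.754e-03)² / (0.055 − 2.754e-03) = 1.45e-04.

K_a = 1.45e-04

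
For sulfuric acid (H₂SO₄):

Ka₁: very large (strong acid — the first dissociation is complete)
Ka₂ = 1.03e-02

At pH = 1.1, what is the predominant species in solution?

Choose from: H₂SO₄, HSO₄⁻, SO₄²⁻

The first dissociation is complete, so H₂SO₄ itself is never the predominant species in water; pKa₂ = -log(1.03e-02) = 1.99. For a polyprotic acid the predominant species crosses at each pKa: below pKa_n the protonated form dominates, above it the deprotonated form does. At pH = 1.1, the predominant species is HSO₄⁻.

HSO₄⁻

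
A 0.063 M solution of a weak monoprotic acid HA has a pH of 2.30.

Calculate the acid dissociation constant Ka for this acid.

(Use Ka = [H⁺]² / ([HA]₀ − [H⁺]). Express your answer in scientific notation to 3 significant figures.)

[H⁺] = 10^(−pH) = 10^(−2.30) = 5.012e-03 M. For HA ⇌ H⁺ + A⁻, Ka = [H⁺][A⁻]/[HA] = [H⁺]² / ([HA]₀ − [H⁺]) = (5.012e-03)² / (0.063 − 5.012e-03) = 4.33e-04.

K_a = 4.33e-04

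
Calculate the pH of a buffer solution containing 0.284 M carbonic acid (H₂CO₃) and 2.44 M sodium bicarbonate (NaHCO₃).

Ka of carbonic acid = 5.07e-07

pKa = -log(5.07e-07) = 6.29. pH = pKa + log([A⁻]/[HA]) = 6.29 + log(2.44/0.284)

pH = 7.23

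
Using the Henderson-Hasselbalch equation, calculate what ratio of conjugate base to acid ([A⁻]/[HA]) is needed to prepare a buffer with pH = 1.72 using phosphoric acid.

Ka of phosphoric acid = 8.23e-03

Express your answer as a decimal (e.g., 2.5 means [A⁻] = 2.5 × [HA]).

pKa = -log(8.23e-03) = 2.0846. pH = pKa + log([A⁻]/[HA]), so log([A⁻]/[HA]) = pH − pKa = 1.72 − 2.0846 = -0.3646. [A⁻]/[HA] = 10^(-0.3646) = 0.432

[A⁻]/[HA] = 0.432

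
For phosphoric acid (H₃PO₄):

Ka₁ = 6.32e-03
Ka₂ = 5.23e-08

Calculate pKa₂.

pKa₂ = -log(Ka₂) = -log(5.23e-08) = 7.28.

pK_{a2} = 7.28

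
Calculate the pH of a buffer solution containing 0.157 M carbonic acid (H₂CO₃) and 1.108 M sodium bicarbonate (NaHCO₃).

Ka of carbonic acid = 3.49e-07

pKa = -log(3.49e-07) = 6.46. pH = pKa + log([A⁻]/[HA]) = 6.46 + log(1.108/0.157)

pH = 7.31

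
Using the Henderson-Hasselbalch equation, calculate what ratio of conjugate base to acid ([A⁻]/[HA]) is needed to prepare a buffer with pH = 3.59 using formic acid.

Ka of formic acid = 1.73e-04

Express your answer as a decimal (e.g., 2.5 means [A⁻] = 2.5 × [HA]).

pKa = -log(1.73e-04) = 3.7620. pH = pKa + log([A⁻]/[HA]), so log([A⁻]/[HA]) = pH − pKa = 3.59 − 3.7620 = -0.1720. [A⁻]/[HA] = 10^(-0.1720) = 0.673

[A⁻]/[HA] = 0.673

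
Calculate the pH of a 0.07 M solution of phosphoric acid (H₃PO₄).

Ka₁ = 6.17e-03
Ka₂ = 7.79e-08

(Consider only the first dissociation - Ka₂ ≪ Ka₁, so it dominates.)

First dissociation dominates. From Ka₁ = [H⁺][HA⁻]/[H₂A], x² + Ka₁·x − Ka₁·C = 0 with C = 0.07 M and Ka₁ = 6.17e-03. Solving: [H⁺] = (−Ka₁ + √(Ka₁² + 4·Ka₁·C)) / 2 = 1.7925e-02 M. pH = -log(1.7925e-02) = 1.75.

pH = 1.75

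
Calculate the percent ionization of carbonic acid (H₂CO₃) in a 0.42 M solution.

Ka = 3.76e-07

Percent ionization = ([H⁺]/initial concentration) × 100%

Using Ka equilibrium: x² + Ka×x - Ka×C = 0. Solving: [H⁺] = 3.9720e-04. Percent = (3.9720e-04/0.42) × 100

Percent ionization = 0.0946%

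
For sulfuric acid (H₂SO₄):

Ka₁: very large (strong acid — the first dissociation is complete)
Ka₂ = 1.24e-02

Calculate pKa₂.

pKa₂ = -log(Ka₂) = -log(1.24e-02) = 1.91.

pK_{a2} = 1.91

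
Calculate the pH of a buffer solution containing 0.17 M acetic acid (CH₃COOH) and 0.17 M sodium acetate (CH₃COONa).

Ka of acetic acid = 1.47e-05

pKa = -log(1.47e-05) = 4.83. pH = pKa + log([A⁻]/[HA]) = 4.83 + log(0.17/0.17)

pH = 4.83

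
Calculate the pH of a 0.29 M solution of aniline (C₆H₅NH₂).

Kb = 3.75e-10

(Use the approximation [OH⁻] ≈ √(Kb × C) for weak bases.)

[OH⁻] = √(Kb × C) = √(3.75e-10 × 0.29) = 1.0428e-05. pOH = 4.98, pH = 14 - pOH

pH = 9.02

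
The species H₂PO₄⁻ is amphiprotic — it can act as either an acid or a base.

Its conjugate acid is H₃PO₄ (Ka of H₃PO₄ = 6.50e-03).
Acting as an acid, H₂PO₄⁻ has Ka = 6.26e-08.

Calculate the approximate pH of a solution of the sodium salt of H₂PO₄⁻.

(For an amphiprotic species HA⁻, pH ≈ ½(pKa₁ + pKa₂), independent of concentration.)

pKa₁ = -log(6.50e-03) = 2.19; pKa₂ = -log(6.26e-08) = 7.20. For an amphiprotic species, pH ≈ ½(pKa₁ + pKa₂) = ½(2.19 + 7.20) = 4.70.

pH = 4.70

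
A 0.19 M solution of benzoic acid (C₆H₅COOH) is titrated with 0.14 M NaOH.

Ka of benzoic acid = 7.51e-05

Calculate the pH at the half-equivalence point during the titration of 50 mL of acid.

At half-equivalence [HA] = [A⁻], so Henderson-Hasselbalch gives pH = pKa = -log(7.51e-05) = 4.12.

pH = pKa = 4.12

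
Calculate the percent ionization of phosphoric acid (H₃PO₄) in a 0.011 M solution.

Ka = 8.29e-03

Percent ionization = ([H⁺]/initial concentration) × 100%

Using Ka equilibrium: x² + Ka×x - Ka×C = 0. Solving: [H⁺] = 6.2651e-03. Percent = (6.2651e-03/0.011) × 100

Percent ionization = 57%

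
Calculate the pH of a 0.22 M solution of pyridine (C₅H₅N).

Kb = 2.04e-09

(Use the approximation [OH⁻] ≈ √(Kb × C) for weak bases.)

[OH⁻] = √(Kb × C) = √(2.04e-09 × 0.22) = 2.1185e-05. pOH = 4.67, pH = 14 - pOH

pH = 9.33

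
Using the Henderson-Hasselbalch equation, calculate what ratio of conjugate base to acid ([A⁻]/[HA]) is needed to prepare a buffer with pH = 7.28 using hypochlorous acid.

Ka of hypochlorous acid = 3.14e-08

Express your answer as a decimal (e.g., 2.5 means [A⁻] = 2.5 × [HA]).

pKa = -log(3.14e-08) = 7.5031. pH = pKa + log([A⁻]/[HA]), so log([A⁻]/[HA]) = pH − pKa = 7.28 − 7.5031 = -0.2231. [A⁻]/[HA] = 10^(-0.2231) = 0.598

[A⁻]/[HA] = 0.598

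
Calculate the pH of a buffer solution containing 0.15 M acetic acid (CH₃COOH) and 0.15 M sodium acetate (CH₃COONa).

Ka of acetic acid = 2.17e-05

pKa = -log(2.17e-05) = 4.66. pH = pKa + log([A⁻]/[HA]) = 4.66 + log(0.15/0.15)

pH = 4.66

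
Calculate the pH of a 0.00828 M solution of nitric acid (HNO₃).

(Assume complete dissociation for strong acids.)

[H⁺] = 0.00828 M for strong acid. pH = -log[H⁺] = -log(0.00828)

pH = 2.08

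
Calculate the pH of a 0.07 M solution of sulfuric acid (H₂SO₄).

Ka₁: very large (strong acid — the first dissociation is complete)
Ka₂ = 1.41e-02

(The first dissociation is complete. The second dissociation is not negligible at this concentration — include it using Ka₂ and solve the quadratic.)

First dissociation is complete: [H⁺]₀ = [HSO₄⁻]₀ = C = 0.07 M. Second dissociation HSO₄⁻ ⇌ H⁺ + SO₄²⁻: let x = [SO₄²⁻]. Ka₂ = (C + x)·x / (C − x) = 1.41e-02 → x² + (C + Ka₂)·x − Ka₂·C = 0 → x² + 0.08410·x − 9.870e-04 = 0. x = (−0.08410 + √(0.08410² + 4 × 9.870e-04)) / 2 = 1.0440e-02 M. [H⁺] = C + x = 0.07 + 1.0440e-02 = 8.0440e-02 M. pH = -log(8.0440e-02) = 1.09.

pH = 1.09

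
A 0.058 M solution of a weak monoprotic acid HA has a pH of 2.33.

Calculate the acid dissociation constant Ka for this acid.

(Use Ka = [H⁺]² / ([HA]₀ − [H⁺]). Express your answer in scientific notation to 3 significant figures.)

[H⁺] = 10^(−pH) = 10^(−2.33) = 4.677e-03 M. For HA ⇌ H⁺ + A⁻, Ka = [H⁺][A⁻]/[HA] = [H⁺]² / ([HA]₀ − [H⁺]) = (4.677e-03)² / (0.058 − 4.677e-03) = 4.10e-04.

K_a = 4.10e-04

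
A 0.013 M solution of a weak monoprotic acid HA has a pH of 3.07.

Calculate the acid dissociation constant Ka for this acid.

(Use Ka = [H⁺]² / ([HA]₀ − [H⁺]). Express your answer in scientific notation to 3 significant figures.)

[H⁺] = 10^(−pH) = 10^(−3.07) = 8.511e-04 M. For HA ⇌ H⁺ + A⁻, Ka = [H⁺][A⁻]/[HA] = [H⁺]² / ([HA]₀ − [H⁺]) = (8.511e-04)² / (0.013 − 8.511e-04) = 5.96e-05.

K_a = 5.96e-05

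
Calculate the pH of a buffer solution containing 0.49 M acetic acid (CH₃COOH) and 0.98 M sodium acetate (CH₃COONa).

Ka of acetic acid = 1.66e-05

pKa = -log(1.66e-05) = 4.78. pH = pKa + log([A⁻]/[HA]) = 4.78 + log(0.98/0.49)

pH = 5.08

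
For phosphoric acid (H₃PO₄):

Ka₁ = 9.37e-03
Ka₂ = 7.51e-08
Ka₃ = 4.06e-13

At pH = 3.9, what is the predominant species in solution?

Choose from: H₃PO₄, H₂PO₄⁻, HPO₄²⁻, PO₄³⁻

pKa₁ = 2.03, pKa₂ = 7.12, pKa₃ = 12.39. For a polyprotic acid the predominant species crosses at each pKa: below pKa_n the protonated form dominates, above it the deprotonated form does. At pH = 3.9, the predominant species is H₂PO₄⁻.

H₂PO₄⁻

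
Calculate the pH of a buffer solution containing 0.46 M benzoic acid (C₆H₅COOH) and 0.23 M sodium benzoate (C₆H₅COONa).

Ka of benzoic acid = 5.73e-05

pKa = -log(5.73e-05) = 4.24. pH = pKa + log([A⁻]/[HA]) = 4.24 + log(0.23/0.46)

pH = 3.94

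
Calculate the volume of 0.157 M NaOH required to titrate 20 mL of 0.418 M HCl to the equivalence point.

At equivalence: moles acid = moles base. moles HCl = 0.418 × 20/1000 = 0.00836 mol. V_base = moles / 0.157 × 1000 = 53.2 mL.

V_{base} = 53.2 mL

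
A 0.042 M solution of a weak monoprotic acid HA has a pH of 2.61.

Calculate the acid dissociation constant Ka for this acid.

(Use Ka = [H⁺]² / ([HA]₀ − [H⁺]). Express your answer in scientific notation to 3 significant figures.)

[H⁺] = 10^(−pH) = 10^(−2.61) = 2.455e-03 M. For HA ⇌ H⁺ + A⁻, Ka = [H⁺][A⁻]/[HA] = [H⁺]² / ([HA]₀ − [H⁺]) = (2.455e-03)² / (0.042 − 2.455e-03) = 1.52e-04.

K_a = 1.52e-04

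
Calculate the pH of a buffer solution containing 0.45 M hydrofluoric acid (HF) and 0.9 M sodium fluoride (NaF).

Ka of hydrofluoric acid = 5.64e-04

pKa = -log(5.64e-04) = 3.25. pH = pKa + log([A⁻]/[HA]) = 3.25 + log(0.9/0.45)

pH = 3.55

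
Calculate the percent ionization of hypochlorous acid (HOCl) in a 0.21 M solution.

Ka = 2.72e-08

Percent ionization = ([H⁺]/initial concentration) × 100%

Using Ka equilibrium: x² + Ka×x - Ka×C = 0. Solving: [H⁺] = 7.5564e-05. Percent = (7.5564e-05/0.21) × 100

Percent ionization = 0.036%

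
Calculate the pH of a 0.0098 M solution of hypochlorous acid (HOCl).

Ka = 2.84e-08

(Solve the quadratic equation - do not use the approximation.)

x² + Ka×x - Ka×C = 0. Using quadratic formula: [H⁺] = 1.6669e-05

pH = 4.78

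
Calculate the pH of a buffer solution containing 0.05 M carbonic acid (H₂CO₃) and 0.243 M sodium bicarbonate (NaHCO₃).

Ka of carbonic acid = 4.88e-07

pKa = -log(4.88e-07) = 6.31. pH = pKa + log([A⁻]/[HA]) = 6.31 + log(0.243/0.05)

pH = 7.00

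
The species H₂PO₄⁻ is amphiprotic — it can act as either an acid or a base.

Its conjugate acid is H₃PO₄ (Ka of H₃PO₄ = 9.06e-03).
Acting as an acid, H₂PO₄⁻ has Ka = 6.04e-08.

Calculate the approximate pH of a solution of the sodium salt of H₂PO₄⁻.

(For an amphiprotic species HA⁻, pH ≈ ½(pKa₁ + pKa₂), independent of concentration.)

pKa₁ = -log(9.06e-03) = 2.04; pKa₂ = -log(6.04e-08) = 7.22. For an amphiprotic species, pH ≈ ½(pKa₁ + pKa₂) = ½(2.04 + 7.22) = 4.63.

pH = 4.63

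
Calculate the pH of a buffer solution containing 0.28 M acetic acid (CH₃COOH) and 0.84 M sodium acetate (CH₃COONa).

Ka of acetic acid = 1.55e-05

pKa = -log(1.55e-05) = 4.81. pH = pKa + log([A⁻]/[HA]) = 4.81 + log(0.84/0.28)

pH = 5.29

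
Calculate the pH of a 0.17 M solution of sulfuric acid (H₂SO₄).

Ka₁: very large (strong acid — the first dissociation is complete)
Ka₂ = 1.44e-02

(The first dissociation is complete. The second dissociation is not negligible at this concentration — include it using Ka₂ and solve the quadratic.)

First dissociation is complete: [H⁺]₀ = [HSO₄⁻]₀ = C = 0.17 M. Second dissociation HSO₄⁻ ⇌ H⁺ + SO₄²⁻: let x = [SO₄²⁻]. Ka₂ = (C + x)·x / (C − x) = 1.44e-02 → x² + (C + Ka₂)·x − Ka₂·C = 0 → x² + 0.18440·x − 2.448e-03 = 0. x = (−0.18440 + √(0.18440² + 4 × 2.448e-03)) / 2 = 1.2437e-02 M. [H⁺] = C + x = 0.17 + 1.2437e-02 = 1.8244e-01 M. pH = -log(1.8244e-01) = 0.74.

pH = 0.74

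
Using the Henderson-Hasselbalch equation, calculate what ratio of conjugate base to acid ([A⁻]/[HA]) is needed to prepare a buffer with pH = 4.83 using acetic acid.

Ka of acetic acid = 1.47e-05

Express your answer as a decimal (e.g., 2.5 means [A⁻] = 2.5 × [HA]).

pKa = -log(1.47e-05) = 4.8327. pH = pKa + log([A⁻]/[HA]), so log([A⁻]/[HA]) = pH − pKa = 4.83 − 4.8327 = -0.0027. [A⁻]/[HA] = 10^(-0.0027) = 0.994

[A⁻]/[HA] = 0.994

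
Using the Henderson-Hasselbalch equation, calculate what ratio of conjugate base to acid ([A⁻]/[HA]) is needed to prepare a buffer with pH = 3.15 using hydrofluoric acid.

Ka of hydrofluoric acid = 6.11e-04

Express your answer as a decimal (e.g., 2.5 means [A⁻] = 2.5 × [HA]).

pKa = -log(6.11e-04) = 3.2140. pH = pKa + log([A⁻]/[HA]), so log([A⁻]/[HA]) = pH − pKa = 3.15 − 3.2140 = -0.0640. [A⁻]/[HA] = 10^(-0.0640) = 0.863

[A⁻]/[HA] = 0.863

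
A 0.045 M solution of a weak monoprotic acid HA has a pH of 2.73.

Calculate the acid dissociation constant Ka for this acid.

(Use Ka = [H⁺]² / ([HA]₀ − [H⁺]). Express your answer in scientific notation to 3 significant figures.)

[H⁺] = 10^(−pH) = 10^(−2.73) = 1.862e-03 M. For HA ⇌ H⁺ + A⁻, Ka = [H⁺][A⁻]/[HA] = [H⁺]² / ([HA]₀ − [H⁺]) = (1.862e-03)² / (0.045 − 1.862e-03) = 8.04e-05.

K_a = 8.04e-05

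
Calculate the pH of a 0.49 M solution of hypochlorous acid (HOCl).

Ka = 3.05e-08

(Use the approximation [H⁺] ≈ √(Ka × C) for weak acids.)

[H⁺] = √(Ka × C) = √(3.05e-08 × 0.49) = 1.2225e-04. pH = -log(1.2225e-04)

pH = 3.91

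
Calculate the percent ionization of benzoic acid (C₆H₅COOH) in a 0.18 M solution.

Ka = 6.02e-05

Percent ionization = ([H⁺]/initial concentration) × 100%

Using Ka equilibrium: x² + Ka×x - Ka×C = 0. Solving: [H⁺] = 3.2618e-03. Percent = (3.2618e-03/0.18) × 100

Percent ionization = 1.81%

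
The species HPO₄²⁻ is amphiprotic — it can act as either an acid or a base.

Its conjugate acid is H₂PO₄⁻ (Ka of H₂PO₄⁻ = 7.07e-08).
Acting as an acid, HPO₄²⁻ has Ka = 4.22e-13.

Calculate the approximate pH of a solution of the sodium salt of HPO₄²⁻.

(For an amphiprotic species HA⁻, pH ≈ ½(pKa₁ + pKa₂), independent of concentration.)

pKa₁ = -log(7.07e-08) = 7.15; pKa₂ = -log(4.22e-13) = 12.37. For an amphiprotic species, pH ≈ ½(pKa₁ + pKa₂) = ½(7.15 + 12.37) = 9.76.

pH = 9.76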